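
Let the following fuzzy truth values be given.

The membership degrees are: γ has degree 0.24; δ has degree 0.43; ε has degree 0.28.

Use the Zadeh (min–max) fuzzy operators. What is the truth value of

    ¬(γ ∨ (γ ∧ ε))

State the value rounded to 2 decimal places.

γ ∧ ε = min(a, b) on (0.24, 0.28) = 0.24
γ ∨ (γ ∧ ε) = max(a, b) on (0.24, 0.24) = 0.24
¬(γ ∨ (γ ∧ ε)) = 1 − 0.24 = 0.76

0.76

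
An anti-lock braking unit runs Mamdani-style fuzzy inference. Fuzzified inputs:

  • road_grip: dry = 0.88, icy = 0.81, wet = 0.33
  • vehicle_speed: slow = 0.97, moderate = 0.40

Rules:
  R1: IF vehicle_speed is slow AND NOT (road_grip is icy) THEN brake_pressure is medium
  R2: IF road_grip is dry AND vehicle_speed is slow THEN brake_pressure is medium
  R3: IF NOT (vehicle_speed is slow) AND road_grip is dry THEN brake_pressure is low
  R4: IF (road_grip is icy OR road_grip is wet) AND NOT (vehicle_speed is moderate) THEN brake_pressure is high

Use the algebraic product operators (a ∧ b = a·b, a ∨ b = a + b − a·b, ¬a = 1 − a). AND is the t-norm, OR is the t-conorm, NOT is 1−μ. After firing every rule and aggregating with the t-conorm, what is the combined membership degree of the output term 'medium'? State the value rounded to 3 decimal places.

0.881

R1: slow=0.97, ¬icy=1−0.81=0.19; AND[a·b] → w = 0.1843
R2: dry=0.88, slow=0.97; AND[a·b] → w = 0.8536
R3: ¬slow=1−0.97=0.03, dry=0.88; AND[a·b] → w = 0.0264
R4: (icy=0.81 OR wet=0.33) = 0.8727; AND[a·b] with ¬moderate=1−0.40=0.60 → w = 0.5236
Rules with consequent 'medium': {R1, R2} → strengths 0.1843, 0.8536
Aggregate via t-conorm [a + b − a·b]: 0.8806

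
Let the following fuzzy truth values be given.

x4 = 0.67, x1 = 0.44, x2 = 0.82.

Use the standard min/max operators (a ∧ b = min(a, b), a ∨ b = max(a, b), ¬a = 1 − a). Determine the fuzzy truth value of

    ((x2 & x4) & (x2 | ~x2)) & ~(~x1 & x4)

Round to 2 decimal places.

x2 & x4 = min(a, b) on (0.82, 0.67) = 0.67
~x2 = 1 − 0.82 = 0.18
x2 | ~x2 = max(a, b) on (0.82, 0.18) = 0.82
(x2 & x4) & (x2 | ~x2) = min(a, b) on (0.67, 0.82) = 0.67
~x1 = 1 − 0.44 = 0.56
~x1 & x4 = min(a, b) on (0.56, 0.67) = 0.56
~(~x1 & x4) = 1 − 0.56 = 0.44
((x2 & x4) & (x2 | ~x2)) & ~(~x1 & x4) = min(a, b) on (0.67, 0.44) = 0.44

0.44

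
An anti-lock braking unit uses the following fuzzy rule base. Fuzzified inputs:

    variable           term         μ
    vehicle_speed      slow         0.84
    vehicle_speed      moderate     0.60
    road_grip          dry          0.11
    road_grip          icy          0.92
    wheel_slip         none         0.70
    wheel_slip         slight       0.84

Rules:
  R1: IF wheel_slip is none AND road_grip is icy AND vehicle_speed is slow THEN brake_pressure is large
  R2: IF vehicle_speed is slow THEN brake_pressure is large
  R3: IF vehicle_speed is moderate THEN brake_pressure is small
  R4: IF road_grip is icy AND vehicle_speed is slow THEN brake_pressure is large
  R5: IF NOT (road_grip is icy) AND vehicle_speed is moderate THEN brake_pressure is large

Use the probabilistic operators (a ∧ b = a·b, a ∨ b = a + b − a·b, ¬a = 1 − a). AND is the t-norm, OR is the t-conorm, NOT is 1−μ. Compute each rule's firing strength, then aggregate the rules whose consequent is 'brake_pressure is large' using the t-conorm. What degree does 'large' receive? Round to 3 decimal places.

0.984

R1: none=0.70, icy=0.92, slow=0.84; AND[a·b] → w = 0.5410
R2: slow=0.84 → w = 0.8400
R3: moderate=0.60 → w = 0.6000
R4: icy=0.92, slow=0.84; AND[a·b] → w = 0.7728
R5: ¬icy=1−0.92=0.08, moderate=0.60; AND[a·b] → w = 0.0480
Rules with consequent 'large': {R1, R2, R4, R5} → strengths 0.5410, 0.8400, 0.7728, 0.0480
Aggregate via t-conorm [a + b − a·b]: 0.9841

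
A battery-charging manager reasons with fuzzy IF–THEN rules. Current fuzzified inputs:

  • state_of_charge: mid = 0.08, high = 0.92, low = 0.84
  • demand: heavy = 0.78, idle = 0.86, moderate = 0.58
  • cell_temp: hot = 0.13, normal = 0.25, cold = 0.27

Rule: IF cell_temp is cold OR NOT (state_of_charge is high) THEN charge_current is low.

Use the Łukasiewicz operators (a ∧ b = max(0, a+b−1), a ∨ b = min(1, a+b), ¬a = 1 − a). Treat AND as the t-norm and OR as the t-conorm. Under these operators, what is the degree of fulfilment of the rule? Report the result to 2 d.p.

0.35

firing strength: cold=0.27, ¬high=1−0.92=0.08; OR[min(1, a+b)] → w = 0.35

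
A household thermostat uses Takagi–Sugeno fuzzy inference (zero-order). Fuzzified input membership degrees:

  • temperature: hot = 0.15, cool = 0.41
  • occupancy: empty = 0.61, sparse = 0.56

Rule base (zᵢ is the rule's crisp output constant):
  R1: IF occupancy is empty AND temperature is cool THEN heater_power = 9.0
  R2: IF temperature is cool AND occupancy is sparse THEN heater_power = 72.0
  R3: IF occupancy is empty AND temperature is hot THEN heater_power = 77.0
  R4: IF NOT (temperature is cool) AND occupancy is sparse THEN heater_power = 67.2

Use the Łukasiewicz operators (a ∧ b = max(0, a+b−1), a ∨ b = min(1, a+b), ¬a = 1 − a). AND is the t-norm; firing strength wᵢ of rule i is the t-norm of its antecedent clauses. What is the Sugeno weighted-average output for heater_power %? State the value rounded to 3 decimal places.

60.353

R1 (z=9.0): empty=0.61, cool=0.41; AND[max(0, a+b−1)] → w = 0.02
R2 (z=72.0): cool=0.41, sparse=0.56; AND[max(0, a+b−1)] → w = 0.00
R3 (z=77.0): empty=0.61, hot=0.15; AND[max(0, a+b−1)] → w = 0.00
R4 (z=67.2): ¬cool=1−0.41=0.59, sparse=0.56; AND[max(0, a+b−1)] → w = 0.15
Weighted average = (0.02·9.0 + 0.00·72.0 + 0.00·77.0 + 0.15·67.2) / (0.02 + 0.00 + 0.00 + 0.15)
  = 10.2600 / 0.1700 = 60.353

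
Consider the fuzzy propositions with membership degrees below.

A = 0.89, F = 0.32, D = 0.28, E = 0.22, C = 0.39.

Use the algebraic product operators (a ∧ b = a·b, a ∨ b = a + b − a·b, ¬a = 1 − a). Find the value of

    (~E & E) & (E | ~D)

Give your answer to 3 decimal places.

0.134

~E = 1 − 0.2200 = 0.7800
~E & E = a·b on (0.7800, 0.2200) = 0.1716
~D = 1 − 0.2800 = 0.7200
E | ~D = a + b − a·b on (0.2200, 0.7200) = 0.7816
(~E & E) & (E | ~D) = a·b on (0.1716, 0.7816) = 0.1341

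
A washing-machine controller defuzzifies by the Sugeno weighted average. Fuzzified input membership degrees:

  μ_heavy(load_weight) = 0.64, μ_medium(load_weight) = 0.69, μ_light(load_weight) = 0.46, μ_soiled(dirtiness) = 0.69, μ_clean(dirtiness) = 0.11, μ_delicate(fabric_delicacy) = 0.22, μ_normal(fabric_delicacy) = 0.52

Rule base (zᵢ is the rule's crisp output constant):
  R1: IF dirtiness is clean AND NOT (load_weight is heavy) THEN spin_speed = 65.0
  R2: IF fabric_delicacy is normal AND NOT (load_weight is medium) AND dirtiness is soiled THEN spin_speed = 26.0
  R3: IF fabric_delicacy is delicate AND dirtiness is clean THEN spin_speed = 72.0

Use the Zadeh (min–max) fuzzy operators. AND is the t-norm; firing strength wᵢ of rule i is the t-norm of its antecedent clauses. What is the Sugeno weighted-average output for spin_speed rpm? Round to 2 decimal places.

R1 (z=65.0): clean=0.11, ¬heavy=1−0.64=0.36; AND[min(a, b)] → w = 0.11
R2 (z=26.0): normal=0.52, ¬medium=1−0.69=0.31, soiled=0.69; AND[min(a, b)] → w = 0.31
R3 (z=72.0): delicate=0.22, clean=0.11; AND[min(a, b)] → w = 0.11
Weighted average = (0.11·65.0 + 0.31·26.0 + 0.11·72.0) / (0.11 + 0.31 + 0.11)
  = 23.1300 / 0.5300 = 43.64

43.64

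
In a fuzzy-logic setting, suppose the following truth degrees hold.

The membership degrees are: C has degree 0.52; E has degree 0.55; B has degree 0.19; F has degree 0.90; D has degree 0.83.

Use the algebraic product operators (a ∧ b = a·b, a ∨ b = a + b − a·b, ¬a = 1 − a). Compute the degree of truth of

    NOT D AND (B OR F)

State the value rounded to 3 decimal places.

0.156

NOT D = 1 − 0.8300 = 0.1700
B OR F = a + b − a·b on (0.1900, 0.9000) = 0.9190
NOT D AND (B OR F) = a·b on (0.1700, 0.9190) = 0.1562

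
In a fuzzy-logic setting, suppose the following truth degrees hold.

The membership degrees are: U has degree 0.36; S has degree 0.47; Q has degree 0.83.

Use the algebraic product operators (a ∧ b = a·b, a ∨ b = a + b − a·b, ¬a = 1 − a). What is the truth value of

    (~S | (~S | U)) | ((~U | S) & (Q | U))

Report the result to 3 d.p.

0.961

~S = 1 − 0.4700 = 0.5300
~S = 1 − 0.4700 = 0.5300
~S | U = a + b − a·b on (0.5300, 0.3600) = 0.6992
~S | (~S | U) = a + b − a·b on (0.5300, 0.6992) = 0.8586
~U = 1 − 0.3600 = 0.6400
~U | S = a + b − a·b on (0.6400, 0.4700) = 0.8092
Q | U = a + b − a·b on (0.8300, 0.3600) = 0.8912
(~U | S) & (Q | U) = a·b on (0.8092, 0.8912) = 0.7212
(~S | (~S | U)) | ((~U | S) & (Q | U)) = a + b − a·b on (0.8586, 0.7212) = 0.9606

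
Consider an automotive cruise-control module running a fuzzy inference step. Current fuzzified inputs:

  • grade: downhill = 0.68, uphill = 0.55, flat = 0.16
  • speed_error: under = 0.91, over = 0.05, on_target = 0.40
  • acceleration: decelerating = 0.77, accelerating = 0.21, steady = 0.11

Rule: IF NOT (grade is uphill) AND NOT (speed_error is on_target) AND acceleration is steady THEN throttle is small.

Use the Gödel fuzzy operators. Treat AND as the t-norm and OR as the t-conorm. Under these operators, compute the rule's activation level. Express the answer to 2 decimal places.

0.11

firing strength: ¬uphill=1−0.55=0.45, ¬on_target=1−0.40=0.60, steady=0.11; AND[min(a, b)] → w = 0.11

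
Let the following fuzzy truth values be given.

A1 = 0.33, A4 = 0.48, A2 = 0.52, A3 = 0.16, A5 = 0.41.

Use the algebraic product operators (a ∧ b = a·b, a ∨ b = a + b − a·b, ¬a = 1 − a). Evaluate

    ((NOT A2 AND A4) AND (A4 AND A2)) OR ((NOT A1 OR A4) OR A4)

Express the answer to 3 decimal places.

NOT A2 = 1 − 0.5200 = 0.4800
NOT A2 AND A4 = a·b on (0.4800, 0.4800) = 0.2304
A4 AND A2 = a·b on (0.4800, 0.5200) = 0.2496
(NOT A2 AND A4) AND (A4 AND A2) = a·b on (0.2304, 0.2496) = 0.0575
NOT A1 = 1 − 0.3300 = 0.6700
NOT A1 OR A4 = a + b − a·b on (0.6700, 0.4800) = 0.8284
(NOT A1 OR A4) OR A4 = a + b − a·b on (0.8284, 0.4800) = 0.9108
((NOT A2 AND A4) AND (A4 AND A2)) OR ((NOT A1 OR A4) OR A4) = a + b − a·b on (0.0575, 0.9108) = 0.9159

0.916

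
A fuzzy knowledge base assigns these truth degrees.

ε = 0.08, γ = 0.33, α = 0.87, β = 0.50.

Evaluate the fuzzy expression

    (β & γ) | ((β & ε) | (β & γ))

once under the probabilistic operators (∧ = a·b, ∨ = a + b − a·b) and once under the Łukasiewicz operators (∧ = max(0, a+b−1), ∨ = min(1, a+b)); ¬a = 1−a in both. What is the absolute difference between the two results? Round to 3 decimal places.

0.331

Under probabilistic:
  β & γ = a·b on (0.5000, 0.3300) = 0.1650
  β & ε = a·b on (0.5000, 0.0800) = 0.0400
  β & γ = a·b on (0.5000, 0.3300) = 0.1650
  (β & ε) | (β & γ) = a + b − a·b on (0.0400, 0.1650) = 0.1984
  (β & γ) | ((β & ε) | (β & γ)) = a + b − a·b on (0.1650, 0.1984) = 0.3307
  → value = 0.3307
Under Łukasiewicz:
  β & γ = max(0, a+b−1) on (0.50, 0.33) = 0.00
  β & ε = max(0, a+b−1) on (0.50, 0.08) = 0.00
  β & γ = max(0, a+b−1) on (0.50, 0.33) = 0.00
  (β & ε) | (β & γ) = min(1, a+b) on (0.00, 0.00) = 0.00
  (β & γ) | ((β & ε) | (β & γ)) = min(1, a+b) on (0.00, 0.00) = 0.00
  → value = 0.0000
|0.3307 − 0.0000| = 0.331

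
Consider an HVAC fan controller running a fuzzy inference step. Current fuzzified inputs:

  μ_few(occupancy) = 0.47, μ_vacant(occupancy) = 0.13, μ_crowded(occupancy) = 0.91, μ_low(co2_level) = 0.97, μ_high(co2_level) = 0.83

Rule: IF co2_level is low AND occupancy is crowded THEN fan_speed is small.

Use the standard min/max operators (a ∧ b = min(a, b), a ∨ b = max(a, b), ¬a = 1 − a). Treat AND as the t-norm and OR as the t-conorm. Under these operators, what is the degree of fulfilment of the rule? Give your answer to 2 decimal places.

firing strength: low=0.97, crowded=0.91; AND[min(a, b)] → w = 0.91

0.91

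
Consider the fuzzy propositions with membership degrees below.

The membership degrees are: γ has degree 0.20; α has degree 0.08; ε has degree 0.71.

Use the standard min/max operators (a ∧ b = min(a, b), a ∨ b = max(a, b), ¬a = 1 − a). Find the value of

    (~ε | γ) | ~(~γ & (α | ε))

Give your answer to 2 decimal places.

~ε = 1 − 0.71 = 0.29
~ε | γ = max(a, b) on (0.29, 0.20) = 0.29
~γ = 1 − 0.20 = 0.80
α | ε = max(a, b) on (0.08, 0.71) = 0.71
~γ & (α | ε) = min(a, b) on (0.80, 0.71) = 0.71
~(~γ & (α | ε)) = 1 − 0.71 = 0.29
(~ε | γ) | ~(~γ & (α | ε)) = max(a, b) on (0.29, 0.29) = 0.29

0.29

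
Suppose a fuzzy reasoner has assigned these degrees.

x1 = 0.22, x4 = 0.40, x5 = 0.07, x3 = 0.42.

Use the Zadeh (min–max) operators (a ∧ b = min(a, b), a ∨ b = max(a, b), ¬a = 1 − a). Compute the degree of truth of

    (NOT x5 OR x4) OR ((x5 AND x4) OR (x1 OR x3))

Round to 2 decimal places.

0.93

NOT x5 = 1 − 0.07 = 0.93
NOT x5 OR x4 = max(a, b) on (0.93, 0.40) = 0.93
x5 AND x4 = min(a, b) on (0.07, 0.40) = 0.07
x1 OR x3 = max(a, b) on (0.22, 0.42) = 0.42
(x5 AND x4) OR (x1 OR x3) = max(a, b) on (0.07, 0.42) = 0.42
(NOT x5 OR x4) OR ((x5 AND x4) OR (x1 OR x3)) = max(a, b) on (0.93, 0.42) = 0.93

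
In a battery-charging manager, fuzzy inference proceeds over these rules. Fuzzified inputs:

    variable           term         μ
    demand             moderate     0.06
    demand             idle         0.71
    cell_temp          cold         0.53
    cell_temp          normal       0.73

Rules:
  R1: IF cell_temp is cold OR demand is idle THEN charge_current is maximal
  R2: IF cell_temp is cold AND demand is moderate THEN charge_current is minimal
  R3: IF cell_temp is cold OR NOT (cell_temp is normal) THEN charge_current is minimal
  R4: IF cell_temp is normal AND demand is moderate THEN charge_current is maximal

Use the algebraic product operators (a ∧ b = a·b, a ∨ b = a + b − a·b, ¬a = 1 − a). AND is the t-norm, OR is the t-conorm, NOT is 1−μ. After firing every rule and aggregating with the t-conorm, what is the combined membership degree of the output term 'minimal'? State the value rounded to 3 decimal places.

0.668

R1: cold=0.53, idle=0.71; OR[a + b − a·b] → w = 0.8637
R2: cold=0.53, moderate=0.06; AND[a·b] → w = 0.0318
R3: cold=0.53, ¬normal=1−0.73=0.27; OR[a + b − a·b] → w = 0.6569
R4: normal=0.73, moderate=0.06; AND[a·b] → w = 0.0438
Rules with consequent 'minimal': {R2, R3} → strengths 0.0318, 0.6569
Aggregate via t-conorm [a + b − a·b]: 0.6678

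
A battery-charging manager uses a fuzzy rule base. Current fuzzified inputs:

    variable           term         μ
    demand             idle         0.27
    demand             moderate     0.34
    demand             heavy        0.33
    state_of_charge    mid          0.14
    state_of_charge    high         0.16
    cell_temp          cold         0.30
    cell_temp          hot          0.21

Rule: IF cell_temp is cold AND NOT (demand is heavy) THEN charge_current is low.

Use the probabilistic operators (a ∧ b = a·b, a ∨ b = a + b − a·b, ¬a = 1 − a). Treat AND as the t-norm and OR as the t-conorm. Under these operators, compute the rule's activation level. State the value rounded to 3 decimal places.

0.201

firing strength: cold=0.30, ¬heavy=1−0.33=0.67; AND[a·b] → w = 0.2010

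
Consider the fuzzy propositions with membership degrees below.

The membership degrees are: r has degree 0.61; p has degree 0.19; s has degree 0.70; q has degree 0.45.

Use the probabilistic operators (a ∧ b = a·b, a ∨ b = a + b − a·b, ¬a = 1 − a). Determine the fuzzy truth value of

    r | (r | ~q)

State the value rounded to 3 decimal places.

~q = 1 − 0.4500 = 0.5500
r | ~q = a + b − a·b on (0.6100, 0.5500) = 0.8245
r | (r | ~q) = a + b − a·b on (0.6100, 0.8245) = 0.9316

0.932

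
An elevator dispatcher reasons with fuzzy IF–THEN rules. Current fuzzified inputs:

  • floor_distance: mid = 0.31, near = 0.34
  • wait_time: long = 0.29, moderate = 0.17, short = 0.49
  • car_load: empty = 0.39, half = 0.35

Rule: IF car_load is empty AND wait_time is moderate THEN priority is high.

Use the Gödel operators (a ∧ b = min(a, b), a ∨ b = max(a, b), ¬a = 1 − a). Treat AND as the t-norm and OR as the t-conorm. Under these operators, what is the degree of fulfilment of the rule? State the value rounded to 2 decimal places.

firing strength: empty=0.39, moderate=0.17; AND[min(a, b)] → w = 0.17

0.17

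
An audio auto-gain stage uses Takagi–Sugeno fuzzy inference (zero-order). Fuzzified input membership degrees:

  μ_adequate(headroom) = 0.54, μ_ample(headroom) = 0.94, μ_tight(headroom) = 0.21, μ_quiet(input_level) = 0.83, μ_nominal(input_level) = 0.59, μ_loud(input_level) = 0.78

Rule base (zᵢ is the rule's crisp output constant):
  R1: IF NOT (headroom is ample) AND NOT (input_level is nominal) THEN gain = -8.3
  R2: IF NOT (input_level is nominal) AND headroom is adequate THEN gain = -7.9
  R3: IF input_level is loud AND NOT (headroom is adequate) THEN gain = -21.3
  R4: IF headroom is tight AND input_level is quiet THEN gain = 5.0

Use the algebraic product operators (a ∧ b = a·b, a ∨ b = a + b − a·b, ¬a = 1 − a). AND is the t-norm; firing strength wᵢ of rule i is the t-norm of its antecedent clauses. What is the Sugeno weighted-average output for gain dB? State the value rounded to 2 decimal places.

R1 (z=-8.3): ¬ample=1−0.94=0.06, ¬nominal=1−0.59=0.41; AND[a·b] → w = 0.0246
R2 (z=-7.9): ¬nominal=1−0.59=0.41, adequate=0.54; AND[a·b] → w = 0.2214
R3 (z=-21.3): loud=0.78, ¬adequate=1−0.54=0.46; AND[a·b] → w = 0.3588
R4 (z=5.0): tight=0.21, quiet=0.83; AND[a·b] → w = 0.1743
Weighted average = (0.0246·-8.3 + 0.2214·-7.9 + 0.3588·-21.3 + 0.1743·5.0) / (0.0246 + 0.2214 + 0.3588 + 0.1743)
  = -8.7242 / 0.7791 = -11.20

-11.20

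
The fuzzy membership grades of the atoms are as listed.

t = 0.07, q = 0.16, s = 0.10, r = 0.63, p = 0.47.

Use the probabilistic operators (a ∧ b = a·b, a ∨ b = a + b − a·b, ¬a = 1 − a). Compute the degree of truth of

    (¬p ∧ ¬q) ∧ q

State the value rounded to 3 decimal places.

0.071

¬p = 1 − 0.4700 = 0.5300
¬q = 1 − 0.1600 = 0.8400
¬p ∧ ¬q = a·b on (0.5300, 0.8400) = 0.4452
(¬p ∧ ¬q) ∧ q = a·b on (0.4452, 0.1600) = 0.0712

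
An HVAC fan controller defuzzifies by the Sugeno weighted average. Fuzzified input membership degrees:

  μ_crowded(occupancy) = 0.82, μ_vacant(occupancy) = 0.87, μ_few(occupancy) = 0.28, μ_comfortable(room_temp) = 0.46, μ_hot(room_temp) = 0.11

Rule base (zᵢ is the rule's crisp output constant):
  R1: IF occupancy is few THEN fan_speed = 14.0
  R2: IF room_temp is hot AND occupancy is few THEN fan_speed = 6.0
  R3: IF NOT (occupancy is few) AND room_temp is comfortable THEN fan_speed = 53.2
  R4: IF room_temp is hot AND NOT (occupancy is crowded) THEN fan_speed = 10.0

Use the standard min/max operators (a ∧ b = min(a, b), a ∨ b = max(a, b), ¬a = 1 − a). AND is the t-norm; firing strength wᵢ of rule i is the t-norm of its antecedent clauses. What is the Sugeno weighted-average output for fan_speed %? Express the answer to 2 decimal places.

R1 (z=14.0): few=0.28 → w = 0.28
R2 (z=6.0): hot=0.11, few=0.28; AND[min(a, b)] → w = 0.11
R3 (z=53.2): ¬few=1−0.28=0.72, comfortable=0.46; AND[min(a, b)] → w = 0.46
R4 (z=10.0): hot=0.11, ¬crowded=1−0.82=0.18; AND[min(a, b)] → w = 0.11
Weighted average = (0.28·14.0 + 0.11·6.0 + 0.46·53.2 + 0.11·10.0) / (0.28 + 0.11 + 0.46 + 0.11)
  = 30.1520 / 0.9600 = 31.41

31.41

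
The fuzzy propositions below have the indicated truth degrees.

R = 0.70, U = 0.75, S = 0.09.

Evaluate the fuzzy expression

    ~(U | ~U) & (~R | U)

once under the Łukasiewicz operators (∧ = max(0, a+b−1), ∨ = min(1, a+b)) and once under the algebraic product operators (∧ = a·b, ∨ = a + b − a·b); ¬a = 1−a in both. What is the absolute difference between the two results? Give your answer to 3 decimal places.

0.155

Under Łukasiewicz:
  ~U = 1 − 0.75 = 0.25
  U | ~U = min(1, a+b) on (0.75, 0.25) = 1.00
  ~(U | ~U) = 1 − 1.00 = 0.00
  ~R = 1 − 0.70 = 0.30
  ~R | U = min(1, a+b) on (0.30, 0.75) = 1.00
  ~(U | ~U) & (~R | U) = max(0, a+b−1) on (0.00, 1.00) = 0.00
  → value = 0.0000
Under algebraic product:
  ~U = 1 − 0.7500 = 0.2500
  U | ~U = a + b − a·b on (0.7500, 0.2500) = 0.8125
  ~(U | ~U) = 1 − 0.8125 = 0.1875
  ~R = 1 − 0.7000 = 0.3000
  ~R | U = a + b − a·b on (0.3000, 0.7500) = 0.8250
  ~(U | ~U) & (~R | U) = a·b on (0.1875, 0.8250) = 0.1547
  → value = 0.1547
|0.0000 − 0.1547| = 0.155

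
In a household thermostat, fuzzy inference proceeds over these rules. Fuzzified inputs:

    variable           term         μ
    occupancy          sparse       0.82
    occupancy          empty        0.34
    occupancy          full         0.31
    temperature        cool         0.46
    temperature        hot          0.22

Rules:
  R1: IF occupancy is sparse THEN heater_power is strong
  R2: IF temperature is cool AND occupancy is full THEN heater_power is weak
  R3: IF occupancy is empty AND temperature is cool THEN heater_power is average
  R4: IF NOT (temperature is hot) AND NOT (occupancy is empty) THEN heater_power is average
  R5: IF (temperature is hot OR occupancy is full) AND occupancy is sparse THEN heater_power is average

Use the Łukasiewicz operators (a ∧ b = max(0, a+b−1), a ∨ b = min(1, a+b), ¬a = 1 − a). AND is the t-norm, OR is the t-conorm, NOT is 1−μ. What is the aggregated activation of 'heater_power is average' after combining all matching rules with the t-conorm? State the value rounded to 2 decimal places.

0.79

R1: sparse=0.82 → w = 0.82
R2: cool=0.46, full=0.31; AND[max(0, a+b−1)] → w = 0.00
R3: empty=0.34, cool=0.46; AND[max(0, a+b−1)] → w = 0.00
R4: ¬hot=1−0.22=0.78, ¬empty=1−0.34=0.66; AND[max(0, a+b−1)] → w = 0.44
R5: (hot=0.22 OR full=0.31) = 0.53; AND[max(0, a+b−1)] with sparse=0.82 → w = 0.35
Rules with consequent 'average': {R3, R4, R5} → strengths 0.00, 0.44, 0.35
Aggregate via t-conorm [min(1, a+b)]: 0.79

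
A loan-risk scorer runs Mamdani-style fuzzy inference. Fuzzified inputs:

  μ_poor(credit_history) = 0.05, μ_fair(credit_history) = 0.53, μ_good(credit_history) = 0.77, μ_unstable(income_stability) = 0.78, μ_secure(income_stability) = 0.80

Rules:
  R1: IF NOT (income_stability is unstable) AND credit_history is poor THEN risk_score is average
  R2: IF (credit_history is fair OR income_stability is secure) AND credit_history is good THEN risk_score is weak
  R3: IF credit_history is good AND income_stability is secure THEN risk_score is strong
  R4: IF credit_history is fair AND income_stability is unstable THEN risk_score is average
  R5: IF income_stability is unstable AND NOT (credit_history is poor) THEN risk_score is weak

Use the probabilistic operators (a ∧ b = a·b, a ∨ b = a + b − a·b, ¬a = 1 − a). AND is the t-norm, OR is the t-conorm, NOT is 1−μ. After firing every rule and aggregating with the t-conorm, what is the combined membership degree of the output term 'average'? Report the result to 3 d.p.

0.420

R1: ¬unstable=1−0.78=0.22, poor=0.05; AND[a·b] → w = 0.0110
R2: (fair=0.53 OR secure=0.80) = 0.9060; AND[a·b] with good=0.77 → w = 0.6976
R3: good=0.77, secure=0.80; AND[a·b] → w = 0.6160
R4: fair=0.53, unstable=0.78; AND[a·b] → w = 0.4134
R5: unstable=0.78, ¬poor=1−0.05=0.95; AND[a·b] → w = 0.7410
Rules with consequent 'average': {R1, R4} → strengths 0.0110, 0.4134
Aggregate via t-conorm [a + b − a·b]: 0.4199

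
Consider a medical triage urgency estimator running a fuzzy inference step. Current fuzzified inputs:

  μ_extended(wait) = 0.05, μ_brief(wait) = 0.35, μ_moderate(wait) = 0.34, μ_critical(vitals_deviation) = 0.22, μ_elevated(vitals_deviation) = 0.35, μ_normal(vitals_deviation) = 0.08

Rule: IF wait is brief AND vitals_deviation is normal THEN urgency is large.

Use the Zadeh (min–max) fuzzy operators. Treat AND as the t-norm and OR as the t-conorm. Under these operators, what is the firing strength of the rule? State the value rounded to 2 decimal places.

0.08

firing strength: brief=0.35, normal=0.08; AND[min(a, b)] → w = 0.08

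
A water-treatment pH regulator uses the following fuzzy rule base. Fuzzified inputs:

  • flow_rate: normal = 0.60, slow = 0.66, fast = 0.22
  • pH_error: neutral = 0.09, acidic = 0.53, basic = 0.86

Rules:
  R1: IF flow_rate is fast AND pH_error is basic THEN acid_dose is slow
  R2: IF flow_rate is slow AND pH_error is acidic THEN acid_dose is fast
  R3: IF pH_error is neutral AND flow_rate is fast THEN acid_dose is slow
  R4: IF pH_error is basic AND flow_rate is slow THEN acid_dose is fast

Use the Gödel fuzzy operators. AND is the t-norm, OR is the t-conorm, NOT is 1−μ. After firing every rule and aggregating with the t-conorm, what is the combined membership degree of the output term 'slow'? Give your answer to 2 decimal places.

R1: fast=0.22, basic=0.86; AND[min(a, b)] → w = 0.22
R2: slow=0.66, acidic=0.53; AND[min(a, b)] → w = 0.53
R3: neutral=0.09, fast=0.22; AND[min(a, b)] → w = 0.09
R4: basic=0.86, slow=0.66; AND[min(a, b)] → w = 0.66
Rules with consequent 'slow': {R1, R3} → strengths 0.22, 0.09
Aggregate via t-conorm [max(a, b)]: 0.22

0.22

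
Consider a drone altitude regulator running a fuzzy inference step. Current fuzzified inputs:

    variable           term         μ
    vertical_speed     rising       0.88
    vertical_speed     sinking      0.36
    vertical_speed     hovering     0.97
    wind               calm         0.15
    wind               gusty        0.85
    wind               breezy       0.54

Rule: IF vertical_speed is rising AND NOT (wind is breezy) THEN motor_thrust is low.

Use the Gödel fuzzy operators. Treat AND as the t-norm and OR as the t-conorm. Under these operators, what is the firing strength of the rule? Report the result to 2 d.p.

firing strength: rising=0.88, ¬breezy=1−0.54=0.46; AND[min(a, b)] → w = 0.46

0.46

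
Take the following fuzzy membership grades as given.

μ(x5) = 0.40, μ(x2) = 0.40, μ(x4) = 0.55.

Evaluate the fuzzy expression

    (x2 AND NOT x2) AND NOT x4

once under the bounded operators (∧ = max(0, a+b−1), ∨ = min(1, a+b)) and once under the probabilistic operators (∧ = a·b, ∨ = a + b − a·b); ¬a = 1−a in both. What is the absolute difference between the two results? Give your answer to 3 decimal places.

Under bounded:
  NOT x2 = 1 − 0.40 = 0.60
  x2 AND NOT x2 = max(0, a+b−1) on (0.40, 0.60) = 0.00
  NOT x4 = 1 − 0.55 = 0.45
  (x2 AND NOT x2) AND NOT x4 = max(0, a+b−1) on (0.00, 0.45) = 0.00
  → value = 0.0000
Under probabilistic:
  NOT x2 = 1 − 0.4000 = 0.6000
  x2 AND NOT x2 = a·b on (0.4000, 0.6000) = 0.2400
  NOT x4 = 1 − 0.5500 = 0.4500
  (x2 AND NOT x2) AND NOT x4 = a·b on (0.2400, 0.4500) = 0.1080
  → value = 0.1080
|0.0000 − 0.1080| = 0.108

0.108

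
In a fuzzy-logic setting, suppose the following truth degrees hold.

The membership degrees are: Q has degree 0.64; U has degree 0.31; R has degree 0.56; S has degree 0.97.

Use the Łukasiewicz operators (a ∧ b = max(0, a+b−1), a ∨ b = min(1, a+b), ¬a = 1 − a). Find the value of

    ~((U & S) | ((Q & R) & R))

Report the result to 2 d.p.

U & S = max(0, a+b−1) on (0.31, 0.97) = 0.28
Q & R = max(0, a+b−1) on (0.64, 0.56) = 0.20
(Q & R) & R = max(0, a+b−1) on (0.20, 0.56) = 0.00
(U & S) | ((Q & R) & R) = min(1, a+b) on (0.28, 0.00) = 0.28
~((U & S) | ((Q & R) & R)) = 1 − 0.28 = 0.72

0.72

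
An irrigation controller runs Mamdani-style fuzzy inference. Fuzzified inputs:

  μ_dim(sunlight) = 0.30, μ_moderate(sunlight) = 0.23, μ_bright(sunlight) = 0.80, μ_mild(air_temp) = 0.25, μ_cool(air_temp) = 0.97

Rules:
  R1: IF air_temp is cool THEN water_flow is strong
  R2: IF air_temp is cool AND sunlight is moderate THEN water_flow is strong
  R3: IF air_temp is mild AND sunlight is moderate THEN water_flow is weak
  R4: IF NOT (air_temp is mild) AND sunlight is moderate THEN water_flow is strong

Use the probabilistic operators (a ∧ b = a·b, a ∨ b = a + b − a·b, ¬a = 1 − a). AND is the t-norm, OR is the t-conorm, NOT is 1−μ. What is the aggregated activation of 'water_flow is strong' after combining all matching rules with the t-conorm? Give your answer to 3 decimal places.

R1: cool=0.97 → w = 0.9700
R2: cool=0.97, moderate=0.23; AND[a·b] → w = 0.2231
R3: mild=0.25, moderate=0.23; AND[a·b] → w = 0.0575
R4: ¬mild=1−0.25=0.75, moderate=0.23; AND[a·b] → w = 0.1725
Rules with consequent 'strong': {R1, R2, R4} → strengths 0.9700, 0.2231, 0.1725
Aggregate via t-conorm [a + b − a·b]: 0.9807

0.981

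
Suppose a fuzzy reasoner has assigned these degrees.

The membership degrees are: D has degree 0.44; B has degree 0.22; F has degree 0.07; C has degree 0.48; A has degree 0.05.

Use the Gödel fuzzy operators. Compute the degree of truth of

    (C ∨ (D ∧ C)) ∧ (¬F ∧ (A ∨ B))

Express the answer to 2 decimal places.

0.22

D ∧ C = min(a, b) on (0.44, 0.48) = 0.44
C ∨ (D ∧ C) = max(a, b) on (0.48, 0.44) = 0.48
¬F = 1 − 0.07 = 0.93
A ∨ B = max(a, b) on (0.05, 0.22) = 0.22
¬F ∧ (A ∨ B) = min(a, b) on (0.93, 0.22) = 0.22
(C ∨ (D ∧ C)) ∧ (¬F ∧ (A ∨ B)) = min(a, b) on (0.48, 0.22) = 0.22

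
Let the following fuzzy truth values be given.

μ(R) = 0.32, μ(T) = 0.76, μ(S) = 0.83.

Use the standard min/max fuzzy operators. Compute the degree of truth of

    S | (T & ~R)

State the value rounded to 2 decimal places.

0.83

~R = 1 − 0.32 = 0.68
T & ~R = min(a, b) on (0.76, 0.68) = 0.68
S | (T & ~R) = max(a, b) on (0.83, 0.68) = 0.83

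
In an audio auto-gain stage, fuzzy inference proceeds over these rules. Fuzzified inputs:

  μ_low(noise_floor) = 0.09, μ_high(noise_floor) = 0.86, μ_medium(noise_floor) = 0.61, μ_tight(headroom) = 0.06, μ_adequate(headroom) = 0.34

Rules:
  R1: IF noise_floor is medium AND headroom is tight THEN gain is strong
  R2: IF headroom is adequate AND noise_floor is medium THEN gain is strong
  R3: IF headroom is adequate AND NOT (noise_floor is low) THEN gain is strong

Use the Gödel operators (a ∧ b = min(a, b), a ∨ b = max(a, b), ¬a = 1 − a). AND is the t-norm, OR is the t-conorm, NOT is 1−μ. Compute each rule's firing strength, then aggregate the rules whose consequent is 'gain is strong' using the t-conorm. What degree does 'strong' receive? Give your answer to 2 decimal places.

0.34

R1: medium=0.61, tight=0.06; AND[min(a, b)] → w = 0.06
R2: adequate=0.34, medium=0.61; AND[min(a, b)] → w = 0.34
R3: adequate=0.34, ¬low=1−0.09=0.91; AND[min(a, b)] → w = 0.34
Rules with consequent 'strong': {R1, R2, R3} → strengths 0.06, 0.34, 0.34
Aggregate via t-conorm [max(a, b)]: 0.34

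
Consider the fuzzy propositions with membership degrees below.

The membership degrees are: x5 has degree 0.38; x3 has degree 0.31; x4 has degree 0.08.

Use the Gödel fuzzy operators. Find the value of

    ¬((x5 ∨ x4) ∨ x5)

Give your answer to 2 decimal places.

x5 ∨ x4 = max(a, b) on (0.38, 0.08) = 0.38
(x5 ∨ x4) ∨ x5 = max(a, b) on (0.38, 0.38) = 0.38
¬((x5 ∨ x4) ∨ x5) = 1 − 0.38 = 0.62

0.62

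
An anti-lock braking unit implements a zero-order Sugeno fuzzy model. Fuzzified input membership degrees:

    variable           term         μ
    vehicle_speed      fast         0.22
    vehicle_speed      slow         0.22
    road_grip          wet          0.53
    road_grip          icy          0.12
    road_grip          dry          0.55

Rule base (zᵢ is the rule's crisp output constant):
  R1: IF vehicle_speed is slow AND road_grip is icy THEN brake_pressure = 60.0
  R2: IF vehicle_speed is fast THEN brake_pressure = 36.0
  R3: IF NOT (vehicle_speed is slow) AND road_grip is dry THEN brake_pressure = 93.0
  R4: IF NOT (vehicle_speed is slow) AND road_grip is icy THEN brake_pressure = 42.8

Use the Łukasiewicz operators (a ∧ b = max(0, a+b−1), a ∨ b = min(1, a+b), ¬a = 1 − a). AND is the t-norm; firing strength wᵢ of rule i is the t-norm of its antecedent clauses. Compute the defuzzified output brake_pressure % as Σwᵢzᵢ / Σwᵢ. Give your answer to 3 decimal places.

R1 (z=60.0): slow=0.22, icy=0.12; AND[max(0, a+b−1)] → w = 0.00
R2 (z=36.0): fast=0.22 → w = 0.22
R3 (z=93.0): ¬slow=1−0.22=0.78, dry=0.55; AND[max(0, a+b−1)] → w = 0.33
R4 (z=42.8): ¬slow=1−0.22=0.78, icy=0.12; AND[max(0, a+b−1)] → w = 0.00
Weighted average = (0.00·60.0 + 0.22·36.0 + 0.33·93.0 + 0.00·42.8) / (0.00 + 0.22 + 0.33 + 0.00)
  = 38.6100 / 0.5500 = 70.200

70.200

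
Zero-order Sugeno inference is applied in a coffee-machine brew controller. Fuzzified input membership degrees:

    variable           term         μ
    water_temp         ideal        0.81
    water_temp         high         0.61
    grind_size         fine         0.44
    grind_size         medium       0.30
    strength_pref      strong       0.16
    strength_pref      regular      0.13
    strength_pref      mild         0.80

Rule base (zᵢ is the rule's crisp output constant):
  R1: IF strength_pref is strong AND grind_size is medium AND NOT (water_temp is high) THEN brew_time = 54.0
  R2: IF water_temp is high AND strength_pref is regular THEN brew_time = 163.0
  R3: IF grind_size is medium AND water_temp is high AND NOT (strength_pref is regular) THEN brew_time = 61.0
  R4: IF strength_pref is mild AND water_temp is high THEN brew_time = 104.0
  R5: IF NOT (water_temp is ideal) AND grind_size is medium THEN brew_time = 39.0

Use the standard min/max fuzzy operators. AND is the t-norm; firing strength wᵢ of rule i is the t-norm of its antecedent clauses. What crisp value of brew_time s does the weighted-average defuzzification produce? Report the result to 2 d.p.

R1 (z=54.0): strong=0.16, medium=0.30, ¬high=1−0.61=0.39; AND[min(a, b)] → w = 0.16
R2 (z=163.0): high=0.61, regular=0.13; AND[min(a, b)] → w = 0.13
R3 (z=61.0): medium=0.30, high=0.61, ¬regular=1−0.13=0.87; AND[min(a, b)] → w = 0.30
R4 (z=104.0): mild=0.80, high=0.61; AND[min(a, b)] → w = 0.61
R5 (z=39.0): ¬ideal=1−0.81=0.19, medium=0.30; AND[min(a, b)] → w = 0.19
Weighted average = (0.16·54.0 + 0.13·163.0 + 0.30·61.0 + 0.61·104.0 + 0.19·39.0) / (0.16 + 0.13 + 0.30 + 0.61 + 0.19)
  = 118.9800 / 1.3900 = 85.60

85.60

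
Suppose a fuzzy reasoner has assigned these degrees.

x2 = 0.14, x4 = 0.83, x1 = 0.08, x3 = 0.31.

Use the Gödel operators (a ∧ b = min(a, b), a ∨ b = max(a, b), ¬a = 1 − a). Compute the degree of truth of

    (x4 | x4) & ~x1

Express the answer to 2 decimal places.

x4 | x4 = max(a, b) on (0.83, 0.83) = 0.83
~x1 = 1 − 0.08 = 0.92
(x4 | x4) & ~x1 = min(a, b) on (0.83, 0.92) = 0.83

0.83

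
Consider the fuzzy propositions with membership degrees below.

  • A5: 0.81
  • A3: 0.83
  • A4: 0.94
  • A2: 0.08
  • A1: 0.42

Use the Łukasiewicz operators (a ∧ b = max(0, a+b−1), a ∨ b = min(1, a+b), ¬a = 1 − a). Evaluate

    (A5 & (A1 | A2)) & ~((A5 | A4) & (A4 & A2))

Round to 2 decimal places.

0.29

A1 | A2 = min(1, a+b) on (0.42, 0.08) = 0.50
A5 & (A1 | A2) = max(0, a+b−1) on (0.81, 0.50) = 0.31
A5 | A4 = min(1, a+b) on (0.81, 0.94) = 1.00
A4 & A2 = max(0, a+b−1) on (0.94, 0.08) = 0.02
(A5 | A4) & (A4 & A2) = max(0, a+b−1) on (1.00, 0.02) = 0.02
~((A5 | A4) & (A4 & A2)) = 1 − 0.02 = 0.98
(A5 & (A1 | A2)) & ~((A5 | A4) & (A4 & A2)) = max(0, a+b−1) on (0.31, 0.98) = 0.29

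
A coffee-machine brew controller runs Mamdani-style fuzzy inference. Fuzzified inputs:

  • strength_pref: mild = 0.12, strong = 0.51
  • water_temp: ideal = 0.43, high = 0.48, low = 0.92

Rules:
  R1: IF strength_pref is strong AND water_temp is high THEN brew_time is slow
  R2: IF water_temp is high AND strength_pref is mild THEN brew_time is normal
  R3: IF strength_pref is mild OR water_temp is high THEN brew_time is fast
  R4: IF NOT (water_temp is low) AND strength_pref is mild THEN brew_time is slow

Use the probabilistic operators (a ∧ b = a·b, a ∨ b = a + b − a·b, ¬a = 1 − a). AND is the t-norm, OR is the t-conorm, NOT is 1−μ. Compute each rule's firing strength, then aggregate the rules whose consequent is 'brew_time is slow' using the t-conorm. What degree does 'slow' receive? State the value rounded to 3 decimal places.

R1: strong=0.51, high=0.48; AND[a·b] → w = 0.2448
R2: high=0.48, mild=0.12; AND[a·b] → w = 0.0576
R3: mild=0.12, high=0.48; OR[a + b − a·b] → w = 0.5424
R4: ¬low=1−0.92=0.08, mild=0.12; AND[a·b] → w = 0.0096
Rules with consequent 'slow': {R1, R4} → strengths 0.2448, 0.0096
Aggregate via t-conorm [a + b − a·b]: 0.2520

0.252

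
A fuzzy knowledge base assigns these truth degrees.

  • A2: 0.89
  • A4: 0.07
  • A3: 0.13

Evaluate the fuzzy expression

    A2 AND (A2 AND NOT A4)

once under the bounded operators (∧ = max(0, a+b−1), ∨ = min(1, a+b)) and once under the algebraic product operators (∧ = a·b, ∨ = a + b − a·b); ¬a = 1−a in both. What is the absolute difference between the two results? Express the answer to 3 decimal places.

Under bounded:
  NOT A4 = 1 − 0.07 = 0.93
  A2 AND NOT A4 = max(0, a+b−1) on (0.89, 0.93) = 0.82
  A2 AND (A2 AND NOT A4) = max(0, a+b−1) on (0.89, 0.82) = 0.71
  → value = 0.7100
Under algebraic product:
  NOT A4 = 1 − 0.0700 = 0.9300
  A2 AND NOT A4 = a·b on (0.8900, 0.9300) = 0.8277
  A2 AND (A2 AND NOT A4) = a·b on (0.8900, 0.8277) = 0.7367
  → value = 0.7367
|0.7100 − 0.7367| = 0.027

0.027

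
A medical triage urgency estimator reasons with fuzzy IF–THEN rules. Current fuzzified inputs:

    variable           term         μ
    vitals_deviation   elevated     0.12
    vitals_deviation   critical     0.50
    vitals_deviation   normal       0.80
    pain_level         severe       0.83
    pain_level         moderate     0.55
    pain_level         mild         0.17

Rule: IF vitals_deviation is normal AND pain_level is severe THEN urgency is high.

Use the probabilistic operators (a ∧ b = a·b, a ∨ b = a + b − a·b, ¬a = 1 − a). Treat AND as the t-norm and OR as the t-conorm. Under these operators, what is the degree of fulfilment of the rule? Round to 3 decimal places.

firing strength: normal=0.80, severe=0.83; AND[a·b] → w = 0.6640

0.664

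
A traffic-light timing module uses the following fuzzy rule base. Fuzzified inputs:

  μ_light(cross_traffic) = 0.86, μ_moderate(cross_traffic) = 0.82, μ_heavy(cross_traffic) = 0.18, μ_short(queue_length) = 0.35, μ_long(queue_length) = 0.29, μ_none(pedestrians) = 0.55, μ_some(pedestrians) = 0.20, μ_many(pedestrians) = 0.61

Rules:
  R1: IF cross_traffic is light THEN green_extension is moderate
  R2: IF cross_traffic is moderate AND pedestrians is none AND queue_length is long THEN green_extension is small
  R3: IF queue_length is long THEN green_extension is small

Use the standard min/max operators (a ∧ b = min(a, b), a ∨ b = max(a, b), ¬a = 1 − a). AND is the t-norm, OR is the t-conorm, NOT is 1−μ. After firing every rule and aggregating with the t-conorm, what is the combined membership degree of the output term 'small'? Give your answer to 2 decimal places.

0.29

R1: light=0.86 → w = 0.86
R2: moderate=0.82, none=0.55, long=0.29; AND[min(a, b)] → w = 0.29
R3: long=0.29 → w = 0.29
Rules with consequent 'small': {R2, R3} → strengths 0.29, 0.29
Aggregate via t-conorm [max(a, b)]: 0.29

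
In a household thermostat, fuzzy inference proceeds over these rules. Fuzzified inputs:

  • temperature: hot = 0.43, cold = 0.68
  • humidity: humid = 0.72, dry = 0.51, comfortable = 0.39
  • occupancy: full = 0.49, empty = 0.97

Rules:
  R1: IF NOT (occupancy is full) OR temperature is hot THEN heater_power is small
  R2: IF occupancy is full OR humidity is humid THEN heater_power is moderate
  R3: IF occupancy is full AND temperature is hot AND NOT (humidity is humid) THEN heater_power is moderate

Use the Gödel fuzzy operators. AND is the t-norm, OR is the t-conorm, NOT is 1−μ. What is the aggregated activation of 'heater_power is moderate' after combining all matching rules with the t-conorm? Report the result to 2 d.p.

R1: ¬full=1−0.49=0.51, hot=0.43; OR[max(a, b)] → w = 0.51
R2: full=0.49, humid=0.72; OR[max(a, b)] → w = 0.72
R3: full=0.49, hot=0.43, ¬humid=1−0.72=0.28; AND[min(a, b)] → w = 0.28
Rules with consequent 'moderate': {R2, R3} → strengths 0.72, 0.28
Aggregate via t-conorm [max(a, b)]: 0.72

0.72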